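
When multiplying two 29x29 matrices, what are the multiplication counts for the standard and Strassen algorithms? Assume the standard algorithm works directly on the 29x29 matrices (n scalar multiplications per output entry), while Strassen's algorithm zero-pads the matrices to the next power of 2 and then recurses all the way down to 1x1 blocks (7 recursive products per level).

Matrix multiplication for 29x29 matrices:

Strassen's algorithm requires power-of-2 dimensions. Pad 29x29 to 32x32 (next power of 2).

Standard algorithm: 29^3 = 24389 multiplications
Strassen's algorithm: 7^(log2(32)) = 7^5 = 16807 multiplications
Savings: 24389 - 16807 = 7582 multiplications

Standard: 24389 multiplications (29^3). Strassen: 16807 multiplications (7^5, after padding to 32x32). Strassen reduces 8 recursive multiplications to 7 at each level.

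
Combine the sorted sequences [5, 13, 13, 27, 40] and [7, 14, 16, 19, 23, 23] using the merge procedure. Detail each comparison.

Merging process:

Compare 5 vs 7: take 5 from left. Merged: [5]
Compare 13 vs 7: take 7 from right. Merged: [5, 7]
Compare 13 vs 14: take 13 from left. Merged: [5, 7, 13]
Compare 13 vs 14: take 13 from left. Merged: [5, 7, 13, 13]
Compare 27 vs 14: take 14 from right. Merged: [5, 7, 13, 13, 14]
Compare 27 vs 16: take 16 from right. Merged: [5, 7, 13, 13, 14, 16]
Compare 27 vs 19: take 19 from right. Merged: [5, 7, 13, 13, 14, 16, 19]
Compare 27 vs 23: take 23 from right. Merged: [5, 7, 13, 13, 14, 16, 19, 23]
Compare 27 vs 23: take 23 from right. Merged: [5, 7, 13, 13, 14, 16, 19, 23, 23]
Append remaining from left: [27, 40]. Merged: [5, 7, 13, 13, 14, 16, 19, 23, 23, 27, 40]

Final merged array: [5, 7, 13, 13, 14, 16, 19, 23, 23, 27, 40]
Total comparisons: 9

The merged array is [5, 7, 13, 13, 14, 16, 19, 23, 23, 27, 40], requiring 9 comparisons. The merge step runs in O(n) time where n is the total number of elements.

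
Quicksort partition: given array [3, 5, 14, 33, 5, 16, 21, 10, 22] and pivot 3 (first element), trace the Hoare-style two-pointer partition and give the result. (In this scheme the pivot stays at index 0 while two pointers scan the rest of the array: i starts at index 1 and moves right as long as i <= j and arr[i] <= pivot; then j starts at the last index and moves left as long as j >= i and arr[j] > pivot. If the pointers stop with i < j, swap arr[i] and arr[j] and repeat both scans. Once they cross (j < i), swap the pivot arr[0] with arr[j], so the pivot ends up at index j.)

Hoare-style two-pointer partition with pivot = 3:

Initial array: [3, 5, 14, 33, 5, 16, 21, 10, 22]

Pointers start at i = 1, j = 8.
i ends at 1, j ends at 0: the pointers have crossed (j < i), so scanning stops.

j = 0, so swapping arr[0] with arr[j] leaves the pivot at position 0: [3, 5, 14, 33, 5, 16, 21, 10, 22]
Pivot position: 0

After partitioning with pivot 3, the array becomes [3, 5, 14, 33, 5, 16, 21, 10, 22]. The pivot is placed at index 0. All elements to the left of the pivot are <= 3, and all elements to the right are > 3.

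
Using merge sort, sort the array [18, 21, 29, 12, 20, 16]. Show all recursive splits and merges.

Merge sort trace:

Split: [18, 21, 29, 12, 20, 16] -> [18, 21, 29] and [12, 20, 16]
  Split: [18, 21, 29] -> [18] and [21, 29]
    Split: [21, 29] -> [21] and [29]
    Merge: [21] + [29] -> [21, 29]
  Merge: [18] + [21, 29] -> [18, 21, 29]
  Split: [12, 20, 16] -> [12] and [20, 16]
    Split: [20, 16] -> [20] and [16]
    Merge: [20] + [16] -> [16, 20]
  Merge: [12] + [16, 20] -> [12, 16, 20]
Merge: [18, 21, 29] + [12, 16, 20] -> [12, 16, 18, 20, 21, 29]

Final sorted array: [12, 16, 18, 20, 21, 29]

The merge sort proceeds by recursively splitting the array and merging sorted halves.
After all merges, the sorted array is [12, 16, 18, 20, 21, 29].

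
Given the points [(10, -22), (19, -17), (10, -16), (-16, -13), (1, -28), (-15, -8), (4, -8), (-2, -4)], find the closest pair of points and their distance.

Computing all pairwise distances among 8 points:

d((10, -22), (19, -17)) = 10.2956
d((10, -22), (10, -16)) = 6.0
d((10, -22), (-16, -13)) = 27.5136
d((10, -22), (1, -28)) = 10.8167
d((10, -22), (-15, -8)) = 28.6531
d((10, -22), (4, -8)) = 15.2315
d((10, -22), (-2, -4)) = 21.6333
d((19, -17), (10, -16)) = 9.0554
d((19, -17), (-16, -13)) = 35.2278
d((19, -17), (1, -28)) = 21.095
d((19, -17), (-15, -8)) = 35.171
d((19, -17), (4, -8)) = 17.4929
d((19, -17), (-2, -4)) = 24.6982
d((10, -16), (-16, -13)) = 26.1725
d((10, -16), (1, -28)) = 15.0
d((10, -16), (-15, -8)) = 26.2488
d((10, -16), (4, -8)) = 10.0
d((10, -16), (-2, -4)) = 16.9706
d((-16, -13), (1, -28)) = 22.6716
d((-16, -13), (-15, -8)) = 5.099 <-- minimum
d((-16, -13), (4, -8)) = 20.6155
d((-16, -13), (-2, -4)) = 16.6433
d((1, -28), (-15, -8)) = 25.6125
d((1, -28), (4, -8)) = 20.2237
d((1, -28), (-2, -4)) = 24.1868
d((-15, -8), (4, -8)) = 19.0
d((-15, -8), (-2, -4)) = 13.6015
d((4, -8), (-2, -4)) = 7.2111

Closest pair: (-16, -13) and (-15, -8) with distance 5.099

The closest pair is (-16, -13) and (-15, -8) with Euclidean distance 5.099. For 8 points, brute-force pairwise comparison is shown above. For large n, the divide-and-conquer algorithm (sort by x, recurse on halves, check the dividing strip) achieves O(n log n).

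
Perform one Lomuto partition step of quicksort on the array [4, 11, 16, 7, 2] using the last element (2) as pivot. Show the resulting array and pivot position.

Lomuto partition with pivot = 2:

Initial array: [4, 11, 16, 7, 2]

arr[0]=4 > 2: no swap
arr[1]=11 > 2: no swap
arr[2]=16 > 2: no swap
arr[3]=7 > 2: no swap

Place pivot at position 0: [2, 11, 16, 7, 4]
Pivot position: 0

After partitioning with pivot 2, the array becomes [2, 11, 16, 7, 4]. The pivot is placed at index 0. All elements to the left of the pivot are <= 2, and all elements to the right are > 2.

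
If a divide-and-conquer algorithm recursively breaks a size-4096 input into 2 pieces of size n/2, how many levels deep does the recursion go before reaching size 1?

For divide and conquer with division factor 2:

Problem sizes at each level:
Level 0: 4096
Level 1: 2048
Level 2: 1024
Level 3: 512
Level 4: 256
Level 5: 128
Level 6: 64
Level 7: 32
Level 8: 16
Level 9: 8
Level 10: 4
Level 11: 2
Level 12: 1

The root is level 0 and the size-1 base case is level 12 (the tree spans levels 0 through 12, i.e. 13 levels counting the root), so the depth is the number of divisions: log_2(4096) = 12

The recursion tree depth is log_2(4096) = 12. At each level, the problem size is divided by 2, so it takes 12 divisions to reduce to a base case of size 1. The algorithm makes 2 recursive calls at each level.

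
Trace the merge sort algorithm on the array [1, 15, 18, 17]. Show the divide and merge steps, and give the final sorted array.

Merge sort trace:

Split: [1, 15, 18, 17] -> [1, 15] and [18, 17]
  Split: [1, 15] -> [1] and [15]
  Merge: [1] + [15] -> [1, 15]
  Split: [18, 17] -> [18] and [17]
  Merge: [18] + [17] -> [17, 18]
Merge: [1, 15] + [17, 18] -> [1, 15, 17, 18]

Final sorted array: [1, 15, 17, 18]

The merge sort proceeds by recursively splitting the array and merging sorted halves.
After all merges, the sorted array is [1, 15, 17, 18].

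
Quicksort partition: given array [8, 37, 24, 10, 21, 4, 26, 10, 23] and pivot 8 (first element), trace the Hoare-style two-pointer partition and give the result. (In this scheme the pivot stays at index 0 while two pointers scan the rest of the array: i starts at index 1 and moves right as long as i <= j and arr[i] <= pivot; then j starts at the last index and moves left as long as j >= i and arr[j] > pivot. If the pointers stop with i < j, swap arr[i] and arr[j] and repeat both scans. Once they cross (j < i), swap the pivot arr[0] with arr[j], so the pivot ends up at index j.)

Hoare-style two-pointer partition with pivot = 8:

Initial array: [8, 37, 24, 10, 21, 4, 26, 10, 23]

Pointers start at i = 1, j = 8.
i stops at index 1 (arr[1]=37 > 8), j stops at index 5 (arr[5]=4 <= 8): swap arr[1] and arr[5], array becomes [8, 4, 24, 10, 21, 37, 26, 10, 23]
i ends at 2, j ends at 1: the pointers have crossed (j < i), so scanning stops.

Swap pivot arr[0] with arr[1] to place pivot at position 1: [4, 8, 24, 10, 21, 37, 26, 10, 23]
Pivot position: 1

After partitioning with pivot 8, the array becomes [4, 8, 24, 10, 21, 37, 26, 10, 23]. The pivot is placed at index 1. All elements to the left of the pivot are <= 8, and all elements to the right are > 8.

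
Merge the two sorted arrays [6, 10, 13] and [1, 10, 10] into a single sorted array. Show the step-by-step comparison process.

Merging process:

Compare 6 vs 1: take 1 from right. Merged: [1]
Compare 6 vs 10: take 6 from left. Merged: [1, 6]
Compare 10 vs 10: take 10 from left. Merged: [1, 6, 10]
Compare 13 vs 10: take 10 from right. Merged: [1, 6, 10, 10]
Compare 13 vs 10: take 10 from right. Merged: [1, 6, 10, 10, 10]
Append remaining from left: [13]. Merged: [1, 6, 10, 10, 10, 13]

Final merged array: [1, 6, 10, 10, 10, 13]
Total comparisons: 5

The merged array is [1, 6, 10, 10, 10, 13], requiring 5 comparisons. The merge step runs in O(n) time where n is the total number of elements.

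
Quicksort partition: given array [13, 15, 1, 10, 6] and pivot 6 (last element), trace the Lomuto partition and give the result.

Lomuto partition with pivot = 6:

Initial array: [13, 15, 1, 10, 6]

arr[0]=13 > 6: no swap
arr[1]=15 > 6: no swap
arr[2]=1 <= 6: swap with position 0, array becomes [1, 15, 13, 10, 6]
arr[3]=10 > 6: no swap

Place pivot at position 1: [1, 6, 13, 10, 15]
Pivot position: 1

After partitioning with pivot 6, the array becomes [1, 6, 13, 10, 15]. The pivot is placed at index 1. All elements to the left of the pivot are <= 6, and all elements to the right are > 6.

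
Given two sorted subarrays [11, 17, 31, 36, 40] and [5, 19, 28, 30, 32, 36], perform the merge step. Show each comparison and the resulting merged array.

Merging process:

Compare 11 vs 5: take 5 from right. Merged: [5]
Compare 11 vs 19: take 11 from left. Merged: [5, 11]
Compare 17 vs 19: take 17 from left. Merged: [5, 11, 17]
Compare 31 vs 19: take 19 from right. Merged: [5, 11, 17, 19]
Compare 31 vs 28: take 28 from right. Merged: [5, 11, 17, 19, 28]
Compare 31 vs 30: take 30 from right. Merged: [5, 11, 17, 19, 28, 30]
Compare 31 vs 32: take 31 from left. Merged: [5, 11, 17, 19, 28, 30, 31]
Compare 36 vs 32: take 32 from right. Merged: [5, 11, 17, 19, 28, 30, 31, 32]
Compare 36 vs 36: take 36 from left. Merged: [5, 11, 17, 19, 28, 30, 31, 32, 36]
Compare 40 vs 36: take 36 from right. Merged: [5, 11, 17, 19, 28, 30, 31, 32, 36, 36]
Append remaining from left: [40]. Merged: [5, 11, 17, 19, 28, 30, 31, 32, 36, 36, 40]

Final merged array: [5, 11, 17, 19, 28, 30, 31, 32, 36, 36, 40]
Total comparisons: 10

The merged array is [5, 11, 17, 19, 28, 30, 31, 32, 36, 36, 40], requiring 10 comparisons. The merge step runs in O(n) time where n is the total number of elements.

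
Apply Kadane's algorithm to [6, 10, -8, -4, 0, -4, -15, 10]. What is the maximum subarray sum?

Using Kadane's algorithm on [6, 10, -8, -4, 0, -4, -15, 10]:

Scanning through the array:
Position 1 (value 10): max_ending_here = 16, max_so_far = 16
Position 2 (value -8): max_ending_here = 8, max_so_far = 16
Position 3 (value -4): max_ending_here = 4, max_so_far = 16
Position 4 (value 0): max_ending_here = 4, max_so_far = 16
Position 5 (value -4): max_ending_here = 0, max_so_far = 16
Position 6 (value -15): max_ending_here = -15, max_so_far = 16
Position 7 (value 10): max_ending_here = 10, max_so_far = 16

Maximum subarray: [6, 10]
Maximum sum: 16

The maximum subarray is [6, 10] with sum 16. This subarray runs from index 0 to index 1.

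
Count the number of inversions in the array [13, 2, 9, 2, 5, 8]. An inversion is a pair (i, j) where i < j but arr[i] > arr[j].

Finding inversions in [13, 2, 9, 2, 5, 8]:

(0, 1): arr[0]=13 > arr[1]=2
(0, 2): arr[0]=13 > arr[2]=9
(0, 3): arr[0]=13 > arr[3]=2
(0, 4): arr[0]=13 > arr[4]=5
(0, 5): arr[0]=13 > arr[5]=8
(2, 3): arr[2]=9 > arr[3]=2
(2, 4): arr[2]=9 > arr[4]=5
(2, 5): arr[2]=9 > arr[5]=8

Total inversions: 8

The array has 8 inversion(s): (0,1), (0,2), (0,3), (0,4), (0,5), (2,3), (2,4), (2,5). Each pair (i,j) satisfies i < j and arr[i] > arr[j].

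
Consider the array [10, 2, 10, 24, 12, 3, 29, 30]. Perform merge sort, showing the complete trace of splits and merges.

Merge sort trace:

Split: [10, 2, 10, 24, 12, 3, 29, 30] -> [10, 2, 10, 24] and [12, 3, 29, 30]
  Split: [10, 2, 10, 24] -> [10, 2] and [10, 24]
    Split: [10, 2] -> [10] and [2]
    Merge: [10] + [2] -> [2, 10]
    Split: [10, 24] -> [10] and [24]
    Merge: [10] + [24] -> [10, 24]
  Merge: [2, 10] + [10, 24] -> [2, 10, 10, 24]
  Split: [12, 3, 29, 30] -> [12, 3] and [29, 30]
    Split: [12, 3] -> [12] and [3]
    Merge: [12] + [3] -> [3, 12]
    Split: [29, 30] -> [29] and [30]
    Merge: [29] + [30] -> [29, 30]
  Merge: [3, 12] + [29, 30] -> [3, 12, 29, 30]
Merge: [2, 10, 10, 24] + [3, 12, 29, 30] -> [2, 3, 10, 10, 12, 24, 29, 30]

Final sorted array: [2, 3, 10, 10, 12, 24, 29, 30]

The merge sort proceeds by recursively splitting the array and merging sorted halves.
After all merges, the sorted array is [2, 3, 10, 10, 12, 24, 29, 30].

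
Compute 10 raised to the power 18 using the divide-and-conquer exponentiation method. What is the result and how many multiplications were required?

Computing 10^18 by squaring (build up from 10^1; each line after the first costs one multiplication):

10^1 = 10
10^2 = (10^1)^2 = 10^2 = 100
10^4 = (10^2)^2 = 100^2 = 10000
10^8 = (10^4)^2 = 10000^2 = 100000000
10^9 = 10 * 10^8 = 10 * 100000000 = 1000000000
10^18 = (10^9)^2 = 1000000000^2 = 1000000000000000000

Result: 1000000000000000000
Multiplications needed: 5 (5 lines after 10^1)

10^18 = 1000000000000000000. Using exponentiation by squaring, this requires 5 multiplications. The key idea: if the exponent is even, square the half-power; if odd, multiply by the base once.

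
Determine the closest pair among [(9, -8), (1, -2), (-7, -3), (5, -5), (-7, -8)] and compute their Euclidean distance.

Computing all pairwise distances among 5 points:

d((9, -8), (1, -2)) = 10.0
d((9, -8), (-7, -3)) = 16.7631
d((9, -8), (5, -5)) = 5.0 <-- minimum
d((9, -8), (-7, -8)) = 16.0
d((1, -2), (-7, -3)) = 8.0623
d((1, -2), (5, -5)) = 5.0 <-- minimum
d((1, -2), (-7, -8)) = 10.0
d((-7, -3), (5, -5)) = 12.1655
d((-7, -3), (-7, -8)) = 5.0 <-- minimum
d((5, -5), (-7, -8)) = 12.3693

Minimum distance: 5.0 (tie among 3 pairs: (9, -8) and (5, -5); (1, -2) and (5, -5); (-7, -3) and (-7, -8))

The minimum Euclidean distance is 5.0. There is a tie: 3 pairs achieve this minimum — (9, -8) and (5, -5); (1, -2) and (5, -5); (-7, -3) and (-7, -8). Any of these is a valid closest pair. For 5 points, brute-force pairwise comparison is shown above. For large n, the divide-and-conquer algorithm (sort by x, recurse on halves, check the dividing strip) achieves O(n log n).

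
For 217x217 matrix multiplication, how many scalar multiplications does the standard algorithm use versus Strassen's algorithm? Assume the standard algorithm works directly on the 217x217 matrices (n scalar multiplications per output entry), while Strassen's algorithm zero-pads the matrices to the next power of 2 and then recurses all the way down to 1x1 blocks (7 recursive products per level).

Matrix multiplication for 217x217 matrices:

Strassen's algorithm requires power-of-2 dimensions. Pad 217x217 to 256x256 (next power of 2).

Standard algorithm: 217^3 = 10218313 multiplications
Strassen's algorithm: 7^(log2(256)) = 7^8 = 5764801 multiplications
Savings: 10218313 - 5764801 = 4453512 multiplications

Standard: 10218313 multiplications (217^3). Strassen: 5764801 multiplications (7^8, after padding to 256x256). Strassen reduces 8 recursive multiplications to 7 at each level.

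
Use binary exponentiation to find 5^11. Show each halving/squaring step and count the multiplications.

Computing 5^11 by squaring (build up from 5^1; each line after the first costs one multiplication):

5^1 = 5
5^2 = (5^1)^2 = 5^2 = 25
5^4 = (5^2)^2 = 25^2 = 625
5^5 = 5 * 5^4 = 5 * 625 = 3125
5^10 = (5^5)^2 = 3125^2 = 9765625
5^11 = 5 * 5^10 = 5 * 9765625 = 48828125

Result: 48828125
Multiplications needed: 5 (5 lines after 5^1)

5^11 = 48828125. Using exponentiation by squaring, this requires 5 multiplications. The key idea: if the exponent is even, square the half-power; if odd, multiply by the base once.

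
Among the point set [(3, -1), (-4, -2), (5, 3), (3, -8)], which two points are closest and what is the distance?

Computing all pairwise distances among 4 points:

d((3, -1), (-4, -2)) = 7.0711
d((3, -1), (5, 3)) = 4.4721 <-- minimum
d((3, -1), (3, -8)) = 7.0
d((-4, -2), (5, 3)) = 10.2956
d((-4, -2), (3, -8)) = 9.2195
d((5, 3), (3, -8)) = 11.1803

Closest pair: (3, -1) and (5, 3) with distance 4.4721

The closest pair is (3, -1) and (5, 3) with Euclidean distance 4.4721. For 4 points, brute-force pairwise comparison is shown above. For large n, the divide-and-conquer algorithm (sort by x, recurse on halves, check the dividing strip) achieves O(n log n).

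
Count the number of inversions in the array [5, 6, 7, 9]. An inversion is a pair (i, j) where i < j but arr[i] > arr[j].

Finding inversions in [5, 6, 7, 9]:


Total inversions: 0

The array has 0 inversions. It is already sorted.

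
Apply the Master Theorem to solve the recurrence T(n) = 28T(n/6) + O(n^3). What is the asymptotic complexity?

Master Theorem for T(n) = 28T(n/6) + O(n^3):

a = 28, b = 6, c = 3
log_b(a) = log_6(28) = 1.8597

Case 3: c = 3 > log_6(28) = 1.8597
T(n) = O(n^3) = O(n^3)

For T(n) = 28T(n/6) + O(n^3): log_6(28) = 1.8597. This is Case 3 of the Master Theorem (c > log_b(a), work dominated by root), giving O(n^3).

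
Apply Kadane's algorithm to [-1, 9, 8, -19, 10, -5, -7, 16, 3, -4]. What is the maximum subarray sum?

Using Kadane's algorithm on [-1, 9, 8, -19, 10, -5, -7, 16, 3, -4]:

Scanning through the array:
Position 1 (value 9): max_ending_here = 9, max_so_far = 9
Position 2 (value 8): max_ending_here = 17, max_so_far = 17
Position 3 (value -19): max_ending_here = -2, max_so_far = 17
Position 4 (value 10): max_ending_here = 10, max_so_far = 17
Position 5 (value -5): max_ending_here = 5, max_so_far = 17
Position 6 (value -7): max_ending_here = -2, max_so_far = 17
Position 7 (value 16): max_ending_here = 16, max_so_far = 17
Position 8 (value 3): max_ending_here = 19, max_so_far = 19
Position 9 (value -4): max_ending_here = 15, max_so_far = 19

Maximum subarray: [16, 3]
Maximum sum: 19

The maximum subarray is [16, 3] with sum 19. This subarray runs from index 7 to index 8.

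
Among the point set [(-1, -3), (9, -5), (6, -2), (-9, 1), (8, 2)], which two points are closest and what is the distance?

Computing all pairwise distances among 5 points:

d((-1, -3), (9, -5)) = 10.198
d((-1, -3), (6, -2)) = 7.0711
d((-1, -3), (-9, 1)) = 8.9443
d((-1, -3), (8, 2)) = 10.2956
d((9, -5), (6, -2)) = 4.2426 <-- minimum
d((9, -5), (-9, 1)) = 18.9737
d((9, -5), (8, 2)) = 7.0711
d((6, -2), (-9, 1)) = 15.2971
d((6, -2), (8, 2)) = 4.4721
d((-9, 1), (8, 2)) = 17.0294

Closest pair: (9, -5) and (6, -2) with distance 4.2426

The closest pair is (9, -5) and (6, -2) with Euclidean distance 4.2426. For 5 points, brute-force pairwise comparison is shown above. For large n, the divide-and-conquer algorithm (sort by x, recurse on halves, check the dividing strip) achieves O(n log n).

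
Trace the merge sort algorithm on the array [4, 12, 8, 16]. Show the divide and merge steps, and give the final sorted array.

Merge sort trace:

Split: [4, 12, 8, 16] -> [4, 12] and [8, 16]
  Split: [4, 12] -> [4] and [12]
  Merge: [4] + [12] -> [4, 12]
  Split: [8, 16] -> [8] and [16]
  Merge: [8] + [16] -> [8, 16]
Merge: [4, 12] + [8, 16] -> [4, 8, 12, 16]

Final sorted array: [4, 8, 12, 16]

The merge sort proceeds by recursively splitting the array and merging sorted halves.
After all merges, the sorted array is [4, 8, 12, 16].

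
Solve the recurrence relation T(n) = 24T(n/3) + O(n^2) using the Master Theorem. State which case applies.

Master Theorem for T(n) = 24T(n/3) + O(n^2):

a = 24, b = 3, c = 2
log_b(a) = log_3(24) = 2.8928

Case 1: c = 2 < log_3(24) = 2.8928
T(n) = O(n^(log_3 24))

For T(n) = 24T(n/3) + O(n^2): log_3(24) = 2.8928. This is Case 1 of the Master Theorem (c < log_b(a), work dominated by leaves), giving O(n^(log_3 24)).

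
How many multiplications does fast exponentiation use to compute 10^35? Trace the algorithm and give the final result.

Computing 10^35 by squaring (build up from 10^1; each line after the first costs one multiplication):

10^1 = 10
10^2 = (10^1)^2 = 10^2 = 100
10^4 = (10^2)^2 = 100^2 = 10000
10^8 = (10^4)^2 = 10000^2 = 100000000
10^16 = (10^8)^2 = 100000000^2 = 10000000000000000
10^17 = 10 * 10^16 = 10 * 10000000000000000 = 100000000000000000
10^34 = (10^17)^2 = 100000000000000000^2 = 10000000000000000000000000000000000
10^35 = 10 * 10^34 = 10 * 10000000000000000000000000000000000 = 100000000000000000000000000000000000

Result: 100000000000000000000000000000000000
Multiplications needed: 7 (7 lines after 10^1)

10^35 = 100000000000000000000000000000000000. Using exponentiation by squaring, this requires 7 multiplications. The key idea: if the exponent is even, square the half-power; if odd, multiply by the base once.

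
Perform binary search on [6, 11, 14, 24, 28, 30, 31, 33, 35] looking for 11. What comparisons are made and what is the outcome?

Binary search for 11 in [6, 11, 14, 24, 28, 30, 31, 33, 35]:

lo=0, hi=8, mid=4, arr[mid]=28 -> 28 > 11, search left half
lo=0, hi=3, mid=1, arr[mid]=11 -> Found target at index 1!

Binary search finds 11 at index 1 after 2 comparisons. The search repeatedly halves the search space by comparing with the middle element.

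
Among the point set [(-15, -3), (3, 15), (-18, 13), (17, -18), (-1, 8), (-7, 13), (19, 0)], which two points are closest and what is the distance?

Computing all pairwise distances among 7 points:

d((-15, -3), (3, 15)) = 25.4558
d((-15, -3), (-18, 13)) = 16.2788
d((-15, -3), (17, -18)) = 35.3412
d((-15, -3), (-1, 8)) = 17.8045
d((-15, -3), (-7, 13)) = 17.8885
d((-15, -3), (19, 0)) = 34.1321
d((3, 15), (-18, 13)) = 21.095
d((3, 15), (17, -18)) = 35.8469
d((3, 15), (-1, 8)) = 8.0623
d((3, 15), (-7, 13)) = 10.198
d((3, 15), (19, 0)) = 21.9317
d((-18, 13), (17, -18)) = 46.7547
d((-18, 13), (-1, 8)) = 17.72
d((-18, 13), (-7, 13)) = 11.0
d((-18, 13), (19, 0)) = 39.2173
d((17, -18), (-1, 8)) = 31.6228
d((17, -18), (-7, 13)) = 39.2046
d((17, -18), (19, 0)) = 18.1108
d((-1, 8), (-7, 13)) = 7.8102 <-- minimum
d((-1, 8), (19, 0)) = 21.5407
d((-7, 13), (19, 0)) = 29.0689

Closest pair: (-1, 8) and (-7, 13) with distance 7.8102

The closest pair is (-1, 8) and (-7, 13) with Euclidean distance 7.8102. For 7 points, brute-force pairwise comparison is shown above. For large n, the divide-and-conquer algorithm (sort by x, recurse on halves, check the dividing strip) achieves O(n log n).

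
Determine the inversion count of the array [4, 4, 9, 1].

Finding inversions in [4, 4, 9, 1]:

(0, 3): arr[0]=4 > arr[3]=1
(1, 3): arr[1]=4 > arr[3]=1
(2, 3): arr[2]=9 > arr[3]=1

Total inversions: 3

The array has 3 inversion(s): (0,3), (1,3), (2,3). Each pair (i,j) satisfies i < j and arr[i] > arr[j].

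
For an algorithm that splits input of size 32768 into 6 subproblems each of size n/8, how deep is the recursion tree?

For divide and conquer with division factor 8:

Problem sizes at each level:
Level 0: 32768
Level 1: 4096
Level 2: 512
Level 3: 64
Level 4: 8
Level 5: 1

The root is level 0 and the size-1 base case is level 5 (the tree spans levels 0 through 5, i.e. 6 levels counting the root), so the depth is the number of divisions: log_8(32768) = 5

The recursion tree depth is log_8(32768) = 5. At each level, the problem size is divided by 8, so it takes 5 divisions to reduce to a base case of size 1. The algorithm makes 6 recursive calls at each level.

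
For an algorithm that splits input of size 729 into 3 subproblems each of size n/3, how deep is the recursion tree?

For divide and conquer with division factor 3:

Problem sizes at each level:
Level 0: 729
Level 1: 243
Level 2: 81
Level 3: 27
Level 4: 9
Level 5: 3
Level 6: 1

The root is level 0 and the size-1 base case is level 6 (the tree spans levels 0 through 6, i.e. 7 levels counting the root), so the depth is the number of divisions: log_3(729) = 6

The recursion tree depth is log_3(729) = 6. At each level, the problem size is divided by 3, so it takes 6 divisions to reduce to a base case of size 1. The algorithm makes 3 recursive calls at each level.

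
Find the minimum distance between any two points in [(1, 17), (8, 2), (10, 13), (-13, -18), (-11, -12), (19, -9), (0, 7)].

Computing all pairwise distances among 7 points:

d((1, 17), (8, 2)) = 16.5529
d((1, 17), (10, 13)) = 9.8489
d((1, 17), (-13, -18)) = 37.6962
d((1, 17), (-11, -12)) = 31.3847
d((1, 17), (19, -9)) = 31.6228
d((1, 17), (0, 7)) = 10.0499
d((8, 2), (10, 13)) = 11.1803
d((8, 2), (-13, -18)) = 29.0
d((8, 2), (-11, -12)) = 23.6008
d((8, 2), (19, -9)) = 15.5563
d((8, 2), (0, 7)) = 9.434
d((10, 13), (-13, -18)) = 38.6005
d((10, 13), (-11, -12)) = 32.6497
d((10, 13), (19, -9)) = 23.7697
d((10, 13), (0, 7)) = 11.6619
d((-13, -18), (-11, -12)) = 6.3246 <-- minimum
d((-13, -18), (19, -9)) = 33.2415
d((-13, -18), (0, 7)) = 28.178
d((-11, -12), (19, -9)) = 30.1496
d((-11, -12), (0, 7)) = 21.9545
d((19, -9), (0, 7)) = 24.8395

Closest pair: (-13, -18) and (-11, -12) with distance 6.3246

The closest pair is (-13, -18) and (-11, -12) with Euclidean distance 6.3246. For 7 points, brute-force pairwise comparison is shown above. For large n, the divide-and-conquer algorithm (sort by x, recurse on halves, check the dividing strip) achieves O(n log n).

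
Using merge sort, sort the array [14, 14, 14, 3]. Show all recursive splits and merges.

Merge sort trace:

Split: [14, 14, 14, 3] -> [14, 14] and [14, 3]
  Split: [14, 14] -> [14] and [14]
  Merge: [14] + [14] -> [14, 14]
  Split: [14, 3] -> [14] and [3]
  Merge: [14] + [3] -> [3, 14]
Merge: [14, 14] + [3, 14] -> [3, 14, 14, 14]

Final sorted array: [3, 14, 14, 14]

The merge sort proceeds by recursively splitting the array and merging sorted halves.
After all merges, the sorted array is [3, 14, 14, 14].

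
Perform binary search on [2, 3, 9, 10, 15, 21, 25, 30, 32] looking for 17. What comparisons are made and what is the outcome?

Binary search for 17 in [2, 3, 9, 10, 15, 21, 25, 30, 32]:

lo=0, hi=8, mid=4, arr[mid]=15 -> 15 < 17, search right half
lo=5, hi=8, mid=6, arr[mid]=25 -> 25 > 17, search left half
lo=5, hi=5, mid=5, arr[mid]=21 -> 21 > 17, search left half
lo=5 > hi=4, target 17 not found

Binary search determines that 17 is not in the array after 3 comparisons. The search space was exhausted without finding the target.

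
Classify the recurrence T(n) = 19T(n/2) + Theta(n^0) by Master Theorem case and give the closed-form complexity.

Master Theorem for T(n) = 19T(n/2) + O(n^0):

a = 19, b = 2, c = 0
log_b(a) = log_2(19) = 4.2479

Case 1: c = 0 < log_2(19) = 4.2479
T(n) = O(n^(log_2 19))

For T(n) = 19T(n/2) + O(n^0): log_2(19) = 4.2479. This is Case 1 of the Master Theorem (c < log_b(a), work dominated by leaves), giving O(n^(log_2 19)).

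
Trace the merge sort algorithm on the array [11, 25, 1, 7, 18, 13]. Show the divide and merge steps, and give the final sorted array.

Merge sort trace:

Split: [11, 25, 1, 7, 18, 13] -> [11, 25, 1] and [7, 18, 13]
  Split: [11, 25, 1] -> [11] and [25, 1]
    Split: [25, 1] -> [25] and [1]
    Merge: [25] + [1] -> [1, 25]
  Merge: [11] + [1, 25] -> [1, 11, 25]
  Split: [7, 18, 13] -> [7] and [18, 13]
    Split: [18, 13] -> [18] and [13]
    Merge: [18] + [13] -> [13, 18]
  Merge: [7] + [13, 18] -> [7, 13, 18]
Merge: [1, 11, 25] + [7, 13, 18] -> [1, 7, 11, 13, 18, 25]

Final sorted array: [1, 7, 11, 13, 18, 25]

The merge sort proceeds by recursively splitting the array and merging sorted halves.
After all merges, the sorted array is [1, 7, 11, 13, 18, 25].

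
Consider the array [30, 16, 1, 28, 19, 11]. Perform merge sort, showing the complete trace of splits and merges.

Merge sort trace:

Split: [30, 16, 1, 28, 19, 11] -> [30, 16, 1] and [28, 19, 11]
  Split: [30, 16, 1] -> [30] and [16, 1]
    Split: [16, 1] -> [16] and [1]
    Merge: [16] + [1] -> [1, 16]
  Merge: [30] + [1, 16] -> [1, 16, 30]
  Split: [28, 19, 11] -> [28] and [19, 11]
    Split: [19, 11] -> [19] and [11]
    Merge: [19] + [11] -> [11, 19]
  Merge: [28] + [11, 19] -> [11, 19, 28]
Merge: [1, 16, 30] + [11, 19, 28] -> [1, 11, 16, 19, 28, 30]

Final sorted array: [1, 11, 16, 19, 28, 30]

The merge sort proceeds by recursively splitting the array and merging sorted halves.
After all merges, the sorted array is [1, 11, 16, 19, 28, 30].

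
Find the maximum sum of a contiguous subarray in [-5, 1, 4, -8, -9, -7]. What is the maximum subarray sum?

Using Kadane's algorithm on [-5, 1, 4, -8, -9, -7]:

Scanning through the array:
Position 1 (value 1): max_ending_here = 1, max_so_far = 1
Position 2 (value 4): max_ending_here = 5, max_so_far = 5
Position 3 (value -8): max_ending_here = -3, max_so_far = 5
Position 4 (value -9): max_ending_here = -9, max_so_far = 5
Position 5 (value -7): max_ending_here = -7, max_so_far = 5

Maximum subarray: [1, 4]
Maximum sum: 5

The maximum subarray is [1, 4] with sum 5. This subarray runs from index 1 to index 2.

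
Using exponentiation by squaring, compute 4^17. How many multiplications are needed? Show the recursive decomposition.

Computing 4^17 by squaring (build up from 4^1; each line after the first costs one multiplication):

4^1 = 4
4^2 = (4^1)^2 = 4^2 = 16
4^4 = (4^2)^2 = 16^2 = 256
4^8 = (4^4)^2 = 256^2 = 65536
4^16 = (4^8)^2 = 65536^2 = 4294967296
4^17 = 4 * 4^16 = 4 * 4294967296 = 17179869184

Result: 17179869184
Multiplications needed: 5 (5 lines after 4^1)

4^17 = 17179869184. Using exponentiation by squaring, this requires 5 multiplications. The key idea: if the exponent is even, square the half-power; if odd, multiply by the base once.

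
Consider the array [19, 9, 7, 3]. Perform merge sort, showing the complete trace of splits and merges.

Merge sort trace:

Split: [19, 9, 7, 3] -> [19, 9] and [7, 3]
  Split: [19, 9] -> [19] and [9]
  Merge: [19] + [9] -> [9, 19]
  Split: [7, 3] -> [7] and [3]
  Merge: [7] + [3] -> [3, 7]
Merge: [9, 19] + [3, 7] -> [3, 7, 9, 19]

Final sorted array: [3, 7, 9, 19]

The merge sort proceeds by recursively splitting the array and merging sorted halves.
After all merges, the sorted array is [3, 7, 9, 19].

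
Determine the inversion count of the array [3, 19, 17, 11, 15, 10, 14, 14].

Finding inversions in [3, 19, 17, 11, 15, 10, 14, 14]:

(1, 2): arr[1]=19 > arr[2]=17
(1, 3): arr[1]=19 > arr[3]=11
(1, 4): arr[1]=19 > arr[4]=15
(1, 5): arr[1]=19 > arr[5]=10
(1, 6): arr[1]=19 > arr[6]=14
(1, 7): arr[1]=19 > arr[7]=14
(2, 3): arr[2]=17 > arr[3]=11
(2, 4): arr[2]=17 > arr[4]=15
(2, 5): arr[2]=17 > arr[5]=10
(2, 6): arr[2]=17 > arr[6]=14
(2, 7): arr[2]=17 > arr[7]=14
(3, 5): arr[3]=11 > arr[5]=10
(4, 5): arr[4]=15 > arr[5]=10
(4, 6): arr[4]=15 > arr[6]=14
(4, 7): arr[4]=15 > arr[7]=14

Total inversions: 15

The array has 15 inversion(s): (1,2), (1,3), (1,4), (1,5), (1,6), (1,7), (2,3), (2,4), (2,5), (2,6), (2,7), (3,5), (4,5), (4,6), (4,7). Each pair (i,j) satisfies i < j and arr[i] > arr[j].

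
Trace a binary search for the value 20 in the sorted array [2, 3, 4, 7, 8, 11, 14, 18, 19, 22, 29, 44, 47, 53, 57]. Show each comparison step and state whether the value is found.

Binary search for 20 in [2, 3, 4, 7, 8, 11, 14, 18, 19, 22, 29, 44, 47, 53, 57]:

lo=0, hi=14, mid=7, arr[mid]=18 -> 18 < 20, search right half
lo=8, hi=14, mid=11, arr[mid]=44 -> 44 > 20, search left half
lo=8, hi=10, mid=9, arr[mid]=22 -> 22 > 20, search left half
lo=8, hi=8, mid=8, arr[mid]=19 -> 19 < 20, search right half
lo=9 > hi=8, target 20 not found

Binary search determines that 20 is not in the array after 4 comparisons. The search space was exhausted without finding the target.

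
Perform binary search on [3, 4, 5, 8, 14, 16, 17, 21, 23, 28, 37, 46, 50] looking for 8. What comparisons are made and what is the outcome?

Binary search for 8 in [3, 4, 5, 8, 14, 16, 17, 21, 23, 28, 37, 46, 50]:

lo=0, hi=12, mid=6, arr[mid]=17 -> 17 > 8, search left half
lo=0, hi=5, mid=2, arr[mid]=5 -> 5 < 8, search right half
lo=3, hi=5, mid=4, arr[mid]=14 -> 14 > 8, search left half
lo=3, hi=3, mid=3, arr[mid]=8 -> Found target at index 3!

Binary search finds 8 at index 3 after 4 comparisons. The search repeatedly halves the search space by comparing with the middle element.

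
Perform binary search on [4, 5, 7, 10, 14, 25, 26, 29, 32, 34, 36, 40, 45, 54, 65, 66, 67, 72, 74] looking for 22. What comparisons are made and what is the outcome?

Binary search for 22 in [4, 5, 7, 10, 14, 25, 26, 29, 32, 34, 36, 40, 45, 54, 65, 66, 67, 72, 74]:

lo=0, hi=18, mid=9, arr[mid]=34 -> 34 > 22, search left half
lo=0, hi=8, mid=4, arr[mid]=14 -> 14 < 22, search right half
lo=5, hi=8, mid=6, arr[mid]=26 -> 26 > 22, search left half
lo=5, hi=5, mid=5, arr[mid]=25 -> 25 > 22, search left half
lo=5 > hi=4, target 22 not found

Binary search determines that 22 is not in the array after 4 comparisons. The search space was exhausted without finding the target.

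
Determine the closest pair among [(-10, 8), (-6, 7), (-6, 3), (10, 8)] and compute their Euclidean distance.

Computing all pairwise distances among 4 points:

d((-10, 8), (-6, 7)) = 4.1231
d((-10, 8), (-6, 3)) = 6.4031
d((-10, 8), (10, 8)) = 20.0
d((-6, 7), (-6, 3)) = 4.0 <-- minimum
d((-6, 7), (10, 8)) = 16.0312
d((-6, 3), (10, 8)) = 16.7631

Closest pair: (-6, 7) and (-6, 3) with distance 4.0

The closest pair is (-6, 7) and (-6, 3) with Euclidean distance 4.0. For 4 points, brute-force pairwise comparison is shown above. For large n, the divide-and-conquer algorithm (sort by x, recurse on halves, check the dividing strip) achieves O(n log n).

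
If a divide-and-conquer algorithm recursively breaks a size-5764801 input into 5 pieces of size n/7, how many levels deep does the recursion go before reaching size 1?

For divide and conquer with division factor 7:

Problem sizes at each level:
Level 0: 5764801
Level 1: 823543
Level 2: 117649
Level 3: 16807
Level 4: 2401
Level 5: 343
Level 6: 49
Level 7: 7
Level 8: 1

The root is level 0 and the size-1 base case is level 8 (the tree spans levels 0 through 8, i.e. 9 levels counting the root), so the depth is the number of divisions: log_7(5764801) = 8

The recursion tree depth is log_7(5764801) = 8. At each level, the problem size is divided by 7, so it takes 8 divisions to reduce to a base case of size 1. The algorithm makes 5 recursive calls at each level.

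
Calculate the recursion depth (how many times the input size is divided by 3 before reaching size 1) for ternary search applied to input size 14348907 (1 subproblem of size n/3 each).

For divide and conquer with division factor 3:

Problem sizes at each level:
Level 0: 14348907
Level 1: 4782969
Level 2: 1594323
Level 3: 531441
Level 4: 177147
Level 5: 59049
Level 6: 19683
Level 7: 6561
Level 8: 2187
Level 9: 729
Level 10: 243
Level 11: 81
Level 12: 27
Level 13: 9
Level 14: 3
Level 15: 1

The root is level 0 and the size-1 base case is level 15 (the tree spans levels 0 through 15, i.e. 16 levels counting the root), so the depth is the number of divisions: log_3(14348907) = 15

The recursion tree depth is log_3(14348907) = 15. At each level, the problem size is divided by 3, so it takes 15 divisions to reduce to a base case of size 1. The algorithm makes 1 recursive call at each level.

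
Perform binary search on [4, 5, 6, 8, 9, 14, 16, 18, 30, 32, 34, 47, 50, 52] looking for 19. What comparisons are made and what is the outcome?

Binary search for 19 in [4, 5, 6, 8, 9, 14, 16, 18, 30, 32, 34, 47, 50, 52]:

lo=0, hi=13, mid=6, arr[mid]=16 -> 16 < 19, search right half
lo=7, hi=13, mid=10, arr[mid]=34 -> 34 > 19, search left half
lo=7, hi=9, mid=8, arr[mid]=30 -> 30 > 19, search left half
lo=7, hi=7, mid=7, arr[mid]=18 -> 18 < 19, search right half
lo=8 > hi=7, target 19 not found

Binary search determines that 19 is not in the array after 4 comparisons. The search space was exhausted without finding the target.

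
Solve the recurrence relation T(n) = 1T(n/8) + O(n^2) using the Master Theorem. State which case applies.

Master Theorem for T(n) = 1T(n/8) + O(n^2):

a = 1, b = 8, c = 2
log_b(a) = log_8(1) = 0.0000

Case 3: c = 2 > log_8(1) = 0.0000
T(n) = O(n^2) = O(n^2)

For T(n) = 1T(n/8) + O(n^2): log_8(1) = 0.0000. This is Case 3 of the Master Theorem (c > log_b(a), work dominated by root), giving O(n^2).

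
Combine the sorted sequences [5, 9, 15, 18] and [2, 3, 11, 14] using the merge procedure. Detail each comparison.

Merging process:

Compare 5 vs 2: take 2 from right. Merged: [2]
Compare 5 vs 3: take 3 from right. Merged: [2, 3]
Compare 5 vs 11: take 5 from left. Merged: [2, 3, 5]
Compare 9 vs 11: take 9 from left. Merged: [2, 3, 5, 9]
Compare 15 vs 11: take 11 from right. Merged: [2, 3, 5, 9, 11]
Compare 15 vs 14: take 14 from right. Merged: [2, 3, 5, 9, 11, 14]
Append remaining from left: [15, 18]. Merged: [2, 3, 5, 9, 11, 14, 15, 18]

Final merged array: [2, 3, 5, 9, 11, 14, 15, 18]
Total comparisons: 6

The merged array is [2, 3, 5, 9, 11, 14, 15, 18], requiring 6 comparisons. The merge step runs in O(n) time where n is the total number of elements.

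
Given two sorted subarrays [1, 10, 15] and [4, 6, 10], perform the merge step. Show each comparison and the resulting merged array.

Merging process:

Compare 1 vs 4: take 1 from left. Merged: [1]
Compare 10 vs 4: take 4 from right. Merged: [1, 4]
Compare 10 vs 6: take 6 from right. Merged: [1, 4, 6]
Compare 10 vs 10: take 10 from left. Merged: [1, 4, 6, 10]
Compare 15 vs 10: take 10 from right. Merged: [1, 4, 6, 10, 10]
Append remaining from left: [15]. Merged: [1, 4, 6, 10, 10, 15]

Final merged array: [1, 4, 6, 10, 10, 15]
Total comparisons: 5

The merged array is [1, 4, 6, 10, 10, 15], requiring 5 comparisons. The merge step runs in O(n) time where n is the total number of elements.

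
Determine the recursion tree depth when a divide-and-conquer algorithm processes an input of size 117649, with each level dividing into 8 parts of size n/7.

For divide and conquer with division factor 7:

Problem sizes at each level:
Level 0: 117649
Level 1: 16807
Level 2: 2401
Level 3: 343
Level 4: 49
Level 5: 7
Level 6: 1

The root is level 0 and the size-1 base case is level 6 (the tree spans levels 0 through 6, i.e. 7 levels counting the root), so the depth is the number of divisions: log_7(117649) = 6

The recursion tree depth is log_7(117649) = 6. At each level, the problem size is divided by 7, so it takes 6 divisions to reduce to a base case of size 1. The algorithm makes 8 recursive calls at each level.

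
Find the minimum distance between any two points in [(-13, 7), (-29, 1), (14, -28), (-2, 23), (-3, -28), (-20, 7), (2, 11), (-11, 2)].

Computing all pairwise distances among 8 points:

d((-13, 7), (-29, 1)) = 17.088
d((-13, 7), (14, -28)) = 44.2041
d((-13, 7), (-2, 23)) = 19.4165
d((-13, 7), (-3, -28)) = 36.4005
d((-13, 7), (-20, 7)) = 7.0
d((-13, 7), (2, 11)) = 15.5242
d((-13, 7), (-11, 2)) = 5.3852 <-- minimum
d((-29, 1), (14, -28)) = 51.8652
d((-29, 1), (-2, 23)) = 34.8281
d((-29, 1), (-3, -28)) = 38.9487
d((-29, 1), (-20, 7)) = 10.8167
d((-29, 1), (2, 11)) = 32.573
d((-29, 1), (-11, 2)) = 18.0278
d((14, -28), (-2, 23)) = 53.4509
d((14, -28), (-3, -28)) = 17.0
d((14, -28), (-20, 7)) = 48.7955
d((14, -28), (2, 11)) = 40.8044
d((14, -28), (-11, 2)) = 39.0512
d((-2, 23), (-3, -28)) = 51.0098
d((-2, 23), (-20, 7)) = 24.0832
d((-2, 23), (2, 11)) = 12.6491
d((-2, 23), (-11, 2)) = 22.8473
d((-3, -28), (-20, 7)) = 38.9102
d((-3, -28), (2, 11)) = 39.3192
d((-3, -28), (-11, 2)) = 31.0483
d((-20, 7), (2, 11)) = 22.3607
d((-20, 7), (-11, 2)) = 10.2956
d((2, 11), (-11, 2)) = 15.8114

Closest pair: (-13, 7) and (-11, 2) with distance 5.3852

The closest pair is (-13, 7) and (-11, 2) with Euclidean distance 5.3852. For 8 points, brute-force pairwise comparison is shown above. For large n, the divide-and-conquer algorithm (sort by x, recurse on halves, check the dividing strip) achieves O(n log n).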